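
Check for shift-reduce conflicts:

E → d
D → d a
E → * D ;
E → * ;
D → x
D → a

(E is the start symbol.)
No shift-reduce conflicts

A shift-reduce conflict occurs when an LR(0) state has both:
  - a complete (reduce) item [A → α .] (dot at the end), and
  - a shift item [B → β . c γ] (dot before a terminal).

Augment with E' → E and build the canonical LR(0) collection (I0 = CLOSURE({[E' → . E]}), then GOTO on every symbol after a dot until no new states appear). It has 11 states:
  I0: { [E → . * ;], [E → . * D ;], [E → . d], [E' → . E] }  — shift
  I1: { [D → . a], [D → . d a], [D → . x], [E → * . ;], [E → * . D ;] }  — shift
  I2: { [E' → E .] }  — accept
  I3: { [E → d .] }  — reduce
  I4: { [E → * ; .] }  — reduce
  I5: { [E → * D . ;] }  — shift
  I6: { [D → a .] }  — reduce
  I7: { [D → d . a] }  — shift
  I8: { [D → x .] }  — reduce
  I9: { [D → d a .] }  — reduce
  I10: { [E → * D ; .] }  — reduce

No state contains both a complete item and a shift item.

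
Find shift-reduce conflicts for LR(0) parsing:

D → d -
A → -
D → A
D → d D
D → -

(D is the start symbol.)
No shift-reduce conflicts

Augment with D' → D and build the canonical LR(0) collection (I0 = CLOSURE({[D' → . D]}), then GOTO on every symbol after a dot until no new states appear). It has 7 states:
  I0: { [A → . -], [D → . -], [D → . A], [D → . d -], [D → . d D], [D' → . D] }  — shift
  I1: { [A → - .], [D → - .] }  — 2 reduces
  I2: { [D → A .] }  — reduce
  I3: { [D' → D .] }  — accept
  I4: { [A → . -], [D → . -], [D → . A], [D → . d -], [D → . d D], [D → d . -], [D → d . D] }  — shift
  I5: { [A → - .], [D → - .], [D → d - .] }  — 3 reduces
  I6: { [D → d D .] }  — reduce

No state contains both a complete item and a shift item.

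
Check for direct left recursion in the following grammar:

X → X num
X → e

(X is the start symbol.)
Yes, X is left-recursive

Direct left recursion occurs when N → N α for some non-terminal N (the right-hand side begins with the left-hand side itself).

X → X num: LEFT RECURSIVE (starts with X)
X → e: starts with e

The grammar has direct left recursion on: X.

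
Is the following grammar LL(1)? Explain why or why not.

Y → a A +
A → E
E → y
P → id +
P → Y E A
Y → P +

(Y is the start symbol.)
No. Predict set conflict for Y: { 'a' }

A grammar is LL(1) if for each non-terminal N with multiple productions, the predict sets of those productions are pairwise disjoint, where PREDICT(N → α) = (FIRST(α) \ {ε}) ∪ (FOLLOW(N) if α ⇒* ε).

Relevant sets:
  FIRST(P) = { 'a', 'id' }
  FIRST(Y) = { 'a', 'id' }

For Y:
  PREDICT(Y → a A '+') = { 'a' }
  PREDICT(Y → P '+') = { 'a', 'id' }
For P:
  PREDICT(P → id '+') = { 'id' }
  PREDICT(P → Y E A) = { 'a', 'id' }
A, E have a single production, so nothing to check there.

Conflict found: Predict set conflict for Y: { 'a' }
The grammar is NOT LL(1).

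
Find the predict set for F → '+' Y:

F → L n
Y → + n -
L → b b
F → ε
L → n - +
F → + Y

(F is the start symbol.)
PREDICT(F → '+' Y) = (FIRST(RHS) \ {ε}) ∪ (FOLLOW(F) if ε ∈ FIRST(RHS), i.e. RHS ⇒* ε)
FIRST('+' Y) = { '+' }
ε ∉ FIRST('+' Y), so FOLLOW(F) is not added.
PREDICT(F → '+' Y) = { '+' }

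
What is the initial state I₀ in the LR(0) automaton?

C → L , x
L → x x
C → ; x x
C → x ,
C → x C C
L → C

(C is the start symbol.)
First, augment the grammar with C' → C
I₀ = CLOSURE({ [C' → . C] }):
  [C' → . C] has the dot before C: add [C → . L , x], [C → . ; x x], [C → . x ,], [C → . x C C]
  [C → . L , x] has the dot before L: add [L → . x x], [L → . C]
No further items can be added.

I₀ = { [C → . ; x x], [C → . L , x], [C → . x ,], [C → . x C C], [C' → . C], [L → . C], [L → . x x] }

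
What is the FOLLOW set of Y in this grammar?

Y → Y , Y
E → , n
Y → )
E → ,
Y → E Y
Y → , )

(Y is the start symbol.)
Y is the start symbol, so $ ∈ FOLLOW(Y).
In Y → Y , Y: Y is followed by ',' Y, add FIRST(',' Y) \ {ε} = { ',' }
In Y → Y , Y: Y is at the end; this adds FOLLOW(Y) to itself — nothing new
In Y → E Y: Y is at the end; this adds FOLLOW(Y) to itself — nothing new

Taking the union: FOLLOW(Y) = { $, ',' }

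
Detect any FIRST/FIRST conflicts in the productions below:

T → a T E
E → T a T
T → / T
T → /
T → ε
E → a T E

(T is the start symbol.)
Yes. T → '/' T / T → '/' on { '/' }; E → T a T / E → a T E on { 'a' }

A FIRST/FIRST conflict occurs when two productions N → α and N → β for the same non-terminal have FIRST(α) ∩ FIRST(β) ≠ ∅ (with ε ∈ FIRST of a nullable right-hand side, so two nullable alternatives also conflict).

FIRST sets of the non-terminals at (or reachable through a nullable prefix from) the front of some alternative:
  FIRST(T) = { '/', 'a', ε }

Productions for T:
  T → a T E: FIRST = { 'a' }
  T → / T: FIRST = { '/' }
  T → /: FIRST = { '/' }
  T → ε: FIRST = { ε }
Productions for E:
  E → T a T: FIRST = { '/', 'a' }
  E → a T E: FIRST = { 'a' }

Conflict for T: T → / T and T → /
  Overlap: { '/' }
Conflict for E: E → T a T and E → a T E
  Overlap: { 'a' }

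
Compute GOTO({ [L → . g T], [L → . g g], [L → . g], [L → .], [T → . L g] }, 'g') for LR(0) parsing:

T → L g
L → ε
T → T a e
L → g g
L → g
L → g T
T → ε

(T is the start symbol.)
{ [L → . g T], [L → . g g], [L → . g], [L → .], [L → g . T], [L → g . g], [L → g .], [T → . L g], [T → . T a e], [T → .] }

GOTO(I, 'g') = CLOSURE({ [A → αX.β] : [A → α.Xβ] ∈ I, X = 'g' })

Items with dot before 'g', with the dot advanced:
  [L → . g] → [L → g .]
  [L → . g T] → [L → g . T]
  [L → . g g] → [L → g . g]
Closure of the advanced items:
  [L → g . T] has the dot before T: add [T → . L g], [T → . T a e], [T → .]
  [T → . L g] has the dot before L: add [L → .], [L → . g g], [L → . g], [L → . g T]

GOTO = { [L → . g T], [L → . g g], [L → . g], [L → .], [L → g . T], [L → g . g], [L → g .], [T → . L g], [T → . T a e], [T → .] }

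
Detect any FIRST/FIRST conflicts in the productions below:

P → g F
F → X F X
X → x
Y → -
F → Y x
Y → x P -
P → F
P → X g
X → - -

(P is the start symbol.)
Yes. P → F / P → X g on { '-', 'x' }; F → X F X / F → Y x on { '-', 'x' }

A FIRST/FIRST conflict occurs when two productions N → α and N → β for the same non-terminal have FIRST(α) ∩ FIRST(β) ≠ ∅ (with ε ∈ FIRST of a nullable right-hand side, so two nullable alternatives also conflict).

FIRST sets of the non-terminals at (or reachable through a nullable prefix from) the front of some alternative:
  FIRST(F) = { '-', 'x' }
  FIRST(X) = { '-', 'x' }
  FIRST(Y) = { '-', 'x' }

Productions for P:
  P → g F: FIRST = { 'g' }
  P → F: FIRST = { '-', 'x' }
  P → X g: FIRST = { '-', 'x' }
Productions for F:
  F → X F X: FIRST = { '-', 'x' }
  F → Y x: FIRST = { '-', 'x' }
Productions for X:
  X → x: FIRST = { 'x' }
  X → - -: FIRST = { '-' }
Productions for Y:
  Y → -: FIRST = { '-' }
  Y → x P -: FIRST = { 'x' }

Conflict for P: P → F and P → X g
  Overlap: { '-', 'x' }
Conflict for F: F → X F X and F → Y x
  Overlap: { '-', 'x' }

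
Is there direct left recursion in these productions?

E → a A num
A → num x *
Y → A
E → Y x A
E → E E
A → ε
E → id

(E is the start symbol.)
Yes, E is left-recursive

E → a A num: starts with a
A → num x *: starts with num
Y → A: starts with A
E → Y x A: starts with Y
E → E E: LEFT RECURSIVE (starts with E)
A → ε: starts with ε
E → id: starts with id

The grammar has direct left recursion on: E.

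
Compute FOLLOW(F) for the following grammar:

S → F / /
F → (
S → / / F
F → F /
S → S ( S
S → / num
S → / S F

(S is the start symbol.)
{ $, '(', '/' }

In S → F / /: F is followed by '/' '/', add FIRST('/' '/') \ {ε} = { '/' }
In S → / / F: F is at the end, add FOLLOW(S)
In F → F /: F is followed by '/', add FIRST('/') \ {ε} = { '/' }
In S → / S F: F is at the end, add FOLLOW(S)

The FOLLOW sets referred to above (computed the same way, to a fixed point):
  FOLLOW(S) = { $, '(' }

Taking the union: FOLLOW(F) = { $, '(', '/' }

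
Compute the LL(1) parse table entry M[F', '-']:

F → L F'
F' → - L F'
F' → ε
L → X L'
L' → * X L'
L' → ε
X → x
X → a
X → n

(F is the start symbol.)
F' → - L F'

To find M[F', '-'], we find productions for F' where '-' is in the predict set (PREDICT(N → α) = (FIRST(α) \ {ε}) ∪ (FOLLOW(N) if α ⇒* ε)).

Relevant sets:
  FOLLOW(F') = { $ }

F' → - L F': PREDICT = { '-' }
  '-' is in predict set, so this production goes in M[F', '-']
F' → ε: PREDICT = { $ }

M[F', '-'] = F' → - L F'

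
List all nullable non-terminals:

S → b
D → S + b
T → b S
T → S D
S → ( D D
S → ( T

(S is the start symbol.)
None

A non-terminal is nullable if it can derive ε (the empty string): either it has an ε-production, or it has a production whose right-hand side consists entirely of nullable non-terminals.

There are no ε-productions, so no non-terminal can derive ε.
No non-terminals are nullable.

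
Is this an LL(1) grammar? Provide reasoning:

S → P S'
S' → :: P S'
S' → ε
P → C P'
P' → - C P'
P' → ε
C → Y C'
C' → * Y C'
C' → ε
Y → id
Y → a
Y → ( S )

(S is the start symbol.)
Yes, the grammar is LL(1).

Relevant sets:
  FOLLOW(S') = { $, ')' }
  FOLLOW(P') = { $, ')', '::' }
  FOLLOW(C') = { $, ')', '-', '::' }

For S':
  PREDICT(S' → :: P S') = { '::' }
  PREDICT(S' → ε) = { $, ')' }
For P':
  PREDICT(P' → '-' C P') = { '-' }
  PREDICT(P' → ε) = { $, ')', '::' }
For C':
  PREDICT(C' → '*' Y C') = { '*' }
  PREDICT(C' → ε) = { $, ')', '-', '::' }
For Y:
  PREDICT(Y → id) = { 'id' }
  PREDICT(Y → a) = { 'a' }
  PREDICT(Y → '(' S ')') = { '(' }
S, P, C have a single production, so nothing to check there.

All predict sets are disjoint. The grammar IS LL(1).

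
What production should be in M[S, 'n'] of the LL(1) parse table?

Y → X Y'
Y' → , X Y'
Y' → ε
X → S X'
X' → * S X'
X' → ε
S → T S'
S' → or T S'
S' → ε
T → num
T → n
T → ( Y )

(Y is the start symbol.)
To find M[S, 'n'], we find productions for S where 'n' is in the predict set (PREDICT(N → α) = (FIRST(α) \ {ε}) ∪ (FOLLOW(N) if α ⇒* ε)).

Relevant sets:
  FIRST(T) = { '(', 'n', 'num' }

S → T S': PREDICT = { '(', 'n', 'num' }
  'n' is in predict set, so this production goes in M[S, 'n']

M[S, 'n'] = S → T S'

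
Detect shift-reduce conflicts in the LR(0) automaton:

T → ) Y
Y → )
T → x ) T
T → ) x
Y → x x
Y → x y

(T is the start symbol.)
A shift-reduce conflict occurs when an LR(0) state has both:
  - a complete (reduce) item [A → α .] (dot at the end), and
  - a shift item [B → β . c γ] (dot before a terminal).

Augment with T' → T and build the canonical LR(0) collection (I0 = CLOSURE({[T' → . T]}), then GOTO on every symbol after a dot until no new states appear). It has 11 states:
  I0: { [T → . ) Y], [T → . ) x], [T → . x ) T], [T' → . T] }  — shift
  I1: { [T → ) . Y], [T → ) . x], [Y → . )], [Y → . x x], [Y → . x y] }  — shift
  I2: { [T' → T .] }  — accept
  I3: { [T → x . ) T] }  — shift
  I4: { [T → . ) Y], [T → . ) x], [T → . x ) T], [T → x ) . T] }  — shift
  I5: { [T → x ) T .] }  — reduce
  I6: { [Y → ) .] }  — reduce
  I7: { [T → ) Y .] }  — reduce
  I8: { [T → ) x .], [Y → x . x], [Y → x . y] }  — shift, reduce
  I9: { [Y → x x .] }  — reduce
  I10: { [Y → x y .] }  — reduce

I8 contains reduce item [T → ) x .] and shift items [Y → x . x], [Y → x . y] — shift-reduce conflict.

Answer: Yes — I8: [T → ) x .] vs [Y → x . x]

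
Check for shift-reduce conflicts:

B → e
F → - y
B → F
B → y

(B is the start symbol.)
Augment with B' → B and build the canonical LR(0) collection (I0 = CLOSURE({[B' → . B]}), then GOTO on every symbol after a dot until no new states appear). It has 7 states:
  I0: { [B → . F], [B → . e], [B → . y], [B' → . B], [F → . - y] }  — shift
  I1: { [F → - . y] }  — shift
  I2: { [B' → B .] }  — accept
  I3: { [B → F .] }  — reduce
  I4: { [B → e .] }  — reduce
  I5: { [B → y .] }  — reduce
  I6: { [F → - y .] }  — reduce

No state contains both a complete item and a shift item.

Answer: No shift-reduce conflicts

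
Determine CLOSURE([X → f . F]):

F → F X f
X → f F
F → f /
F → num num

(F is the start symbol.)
To compute CLOSURE, for each item [A → α.Bβ] where B is a non-terminal, add [B → .γ] for all productions B → γ; repeat for the newly added items until nothing changes.

Start with: [X → f . F]
  [X → f . F] has the dot before F: add [F → . F X f], [F → . f /], [F → . num num]
No further items can be added.

CLOSURE = { [F → . F X f], [F → . f /], [F → . num num], [X → f . F] }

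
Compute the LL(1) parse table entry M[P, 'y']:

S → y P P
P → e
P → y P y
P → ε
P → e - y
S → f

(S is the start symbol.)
P → y P y, P → ε

To find M[P, 'y'], we find productions for P where 'y' is in the predict set (PREDICT(N → α) = (FIRST(α) \ {ε}) ∪ (FOLLOW(N) if α ⇒* ε)).

Relevant sets:
  FOLLOW(P) = { $, 'e', 'y' }

P → e: PREDICT = { 'e' }
P → y P y: PREDICT = { 'y' }
  'y' is in predict set, so this production goes in M[P, 'y']
P → ε: PREDICT = { $, 'e', 'y' }
  'y' is in predict set, so this production goes in M[P, 'y']
P → e - y: PREDICT = { 'e' }

M[P, 'y'] = P → y P y, P → ε  (a multiply-defined cell — the grammar is not LL(1))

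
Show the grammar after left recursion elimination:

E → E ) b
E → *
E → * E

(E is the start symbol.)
E → * E'
E → * E E'
E' → ) b E'
E' → ε

E is directly left-recursive. The standard transformation for
  A → A α₁ | ... | A α_m | β₁ | ... | β_n
is
  A  → β₁ A' | ... | β_n A'
  A' → α₁ A' | ... | α_m A' | ε

E → * becomes E → * E'
E → * E becomes E → * E E'
E → E ) b becomes E' → ) b E'
Add E' → ε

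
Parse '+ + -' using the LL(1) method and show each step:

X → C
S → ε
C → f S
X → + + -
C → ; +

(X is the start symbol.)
Stack is shown with the top on the left.

Stack    Input    Action
------------------------
X $      + + - $  output X → + + -
+ + - $  + + - $  match '+'
+ - $    + - $    match '+'
- $      - $      match '-'
$        $        accept

The string is accepted.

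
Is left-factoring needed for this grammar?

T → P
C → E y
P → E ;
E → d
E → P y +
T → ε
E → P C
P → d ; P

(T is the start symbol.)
Left-factoring is needed when two productions for the same non-terminal
share a common prefix on the right-hand side.

Productions for T:
  T → P
  T → ε
Productions for P:
  P → E ;
  P → d ; P
Productions for E:
  E → d
  E → P y +
  E → P C

Found common prefix 'P' in productions for E

Answer: Yes, E has productions with common prefix 'P'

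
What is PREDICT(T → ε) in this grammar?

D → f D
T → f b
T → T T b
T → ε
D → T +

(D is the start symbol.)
{ '+', 'b', 'f' }

PREDICT(T → ε) = (FIRST(RHS) \ {ε}) ∪ (FOLLOW(T) if ε ∈ FIRST(RHS), i.e. RHS ⇒* ε)
The right-hand side is ε (FIRST(ε) = { ε }), so the predict set is FOLLOW(T) = { '+', 'b', 'f' }
PREDICT(T → ε) = { '+', 'b', 'f' }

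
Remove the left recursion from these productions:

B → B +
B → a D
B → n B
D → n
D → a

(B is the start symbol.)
B is directly left-recursive. The standard transformation for
  A → A α₁ | ... | A α_m | β₁ | ... | β_n
is
  A  → β₁ A' | ... | β_n A'
  A' → α₁ A' | ... | α_m A' | ε

B → a D becomes B → a D B'
B → n B becomes B → n B B'
B → B + becomes B' → + B'
Add B' → ε

Productions for other non-terminals are unchanged:
  D → n
  D → a

Resulting grammar:
B → a D B'
B → n B B'
B' → + B'
B' → ε
D → n
D → a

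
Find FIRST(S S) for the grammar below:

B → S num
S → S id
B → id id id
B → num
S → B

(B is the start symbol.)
{ 'id', 'num' }

FIRST sets of the non-terminals involved (from the grammar, by fixed-point iteration):
  FIRST(S) = { 'id', 'num' }

To compute FIRST(S S), process the symbols left to right:
Symbol S is a non-terminal. Add FIRST(S) \ {ε} = { 'id', 'num' }
S is not nullable (ε ∉ FIRST(S)), so stop here.
FIRST(S S) = { 'id', 'num' }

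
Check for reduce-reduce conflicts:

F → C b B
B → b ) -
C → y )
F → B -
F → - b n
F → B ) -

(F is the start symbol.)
No reduce-reduce conflicts

A reduce-reduce conflict occurs when an LR(0) state has two complete items [A → α .] and [B → β .] — both call for a reduction, and with no lookahead the parser cannot choose between them.

Augment with F' → F and build the canonical LR(0) collection (I0 = CLOSURE({[F' → . F]}), then GOTO on every symbol after a dot until no new states appear). It has 17 states:
  I0: { [B → . b ) -], [C → . y )], [F → . - b n], [F → . B ) -], [F → . B -], [F → . C b B], [F' → . F] }  — shift
  I1: { [F → - . b n] }  — shift
  I2: { [F → B . ) -], [F → B . -] }  — shift
  I3: { [F → C . b B] }  — shift
  I4: { [F' → F .] }  — accept
  I5: { [B → b . ) -] }  — shift
  I6: { [C → y . )] }  — shift
  I7: { [C → y ) .] }  — reduce
  I8: { [B → b ) . -] }  — shift
  I9: { [B → b ) - .] }  — reduce
  I10: { [B → . b ) -], [F → C b . B] }  — shift
  I11: { [F → C b B .] }  — reduce
  I12: { [F → B ) . -] }  — shift
  I13: { [F → B - .] }  — reduce
  I14: { [F → B ) - .] }  — reduce
  I15: { [F → - b . n] }  — shift
  I16: { [F → - b n .] }  — reduce

No state contains more than one complete item.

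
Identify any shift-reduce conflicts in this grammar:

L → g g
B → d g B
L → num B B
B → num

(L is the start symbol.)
A shift-reduce conflict occurs when an LR(0) state has both:
  - a complete (reduce) item [A → α .] (dot at the end), and
  - a shift item [B → β . c γ] (dot before a terminal).

Augment with L' → L and build the canonical LR(0) collection (I0 = CLOSURE({[L' → . L]}), then GOTO on every symbol after a dot until no new states appear). It has 11 states:
  I0: { [L → . g g], [L → . num B B], [L' → . L] }  — shift
  I1: { [L' → L .] }  — accept
  I2: { [L → g . g] }  — shift
  I3: { [B → . d g B], [B → . num], [L → num . B B] }  — shift
  I4: { [B → . d g B], [B → . num], [L → num B . B] }  — shift
  I5: { [B → d . g B] }  — shift
  I6: { [B → num .] }  — reduce
  I7: { [B → . d g B], [B → . num], [B → d g . B] }  — shift
  I8: { [B → d g B .] }  — reduce
  I9: { [L → num B B .] }  — reduce
  I10: { [L → g g .] }  — reduce

No state contains both a complete item and a shift item.

Answer: No shift-reduce conflicts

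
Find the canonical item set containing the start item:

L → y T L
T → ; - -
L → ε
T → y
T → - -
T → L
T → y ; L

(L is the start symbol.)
{ [L → . y T L], [L → .], [L' → . L] }

First, augment the grammar with L' → L
I₀ = CLOSURE({ [L' → . L] }):
  [L' → . L] has the dot before L: add [L → . y T L], [L → .]
No further items can be added.

I₀ = { [L → . y T L], [L → .], [L' → . L] }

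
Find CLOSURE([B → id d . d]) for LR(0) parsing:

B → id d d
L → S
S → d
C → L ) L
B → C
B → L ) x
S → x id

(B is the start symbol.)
To compute CLOSURE, for each item [A → α.Bβ] where B is a non-terminal, add [B → .γ] for all productions B → γ; repeat for the newly added items until nothing changes.

Start with: [B → id d . d]
The dot precedes the terminal d, so nothing is added.

CLOSURE = { [B → id d . d] }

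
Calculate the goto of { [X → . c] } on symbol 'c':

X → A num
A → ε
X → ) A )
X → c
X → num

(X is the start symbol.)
GOTO(I, 'c') = CLOSURE({ [A → αX.β] : [A → α.Xβ] ∈ I, X = 'c' })

Items with dot before 'c', with the dot advanced:
  [X → . c] → [X → c .]
Closure adds nothing (no advanced item has the dot before a non-terminal).

GOTO = { [X → c .] }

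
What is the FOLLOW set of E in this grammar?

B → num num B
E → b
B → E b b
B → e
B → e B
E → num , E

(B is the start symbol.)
{ 'b' }

In B → E b b: E is followed by b b, add FIRST(b b) \ {ε} = { 'b' }
In E → num , E: E is at the end; this adds FOLLOW(E) to itself — nothing new

Taking the union: FOLLOW(E) = { 'b' }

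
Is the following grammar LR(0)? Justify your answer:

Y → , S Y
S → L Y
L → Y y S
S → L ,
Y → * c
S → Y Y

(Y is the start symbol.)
No. Shift-reduce conflict between [S → L , .] and [Y → . * c]

Augment with Y' → Y and build the canonical LR(0) collection (I0 = CLOSURE({[Y' → . Y]}), then GOTO on every symbol after a dot until no new states appear). It has 14 states:
  I0: { [Y → . * c], [Y → . , S Y], [Y' → . Y] }  — shift
  I1: { [Y → * . c] }  — shift
  I2: { [L → . Y y S], [S → . L ,], [S → . L Y], [S → . Y Y], [Y → , . S Y], [Y → . * c], [Y → . , S Y] }  — shift
  I3: { [Y' → Y .] }  — accept
  I4: { [S → L . ,], [S → L . Y], [Y → . * c], [Y → . , S Y] }  — shift
  I5: { [Y → , S . Y], [Y → . * c], [Y → . , S Y] }  — shift
  I6: { [L → Y . y S], [S → Y . Y], [Y → . * c], [Y → . , S Y] }  — shift
  I7: { [S → Y Y .] }  — reduce
  I8: { [L → . Y y S], [L → Y y . S], [S → . L ,], [S → . L Y], [S → . Y Y], [Y → . * c], [Y → . , S Y] }  — shift
  I9: { [L → Y y S .] }  — reduce
  I10: { [Y → , S Y .] }  — reduce
  I11: { [L → . Y y S], [S → . L ,], [S → . L Y], [S → . Y Y], [S → L , .], [Y → , . S Y], [Y → . * c], [Y → . , S Y] }  — shift, reduce
  I12: { [S → L Y .] }  — reduce
  I13: { [Y → * c .] }  — reduce

Conflict in state I11:
  Shift-reduce conflict between [S → L , .] and [Y → . * c]
So the grammar is NOT LR(0).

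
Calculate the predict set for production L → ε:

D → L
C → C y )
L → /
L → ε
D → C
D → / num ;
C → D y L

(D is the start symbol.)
PREDICT(L → ε) = (FIRST(RHS) \ {ε}) ∪ (FOLLOW(L) if ε ∈ FIRST(RHS), i.e. RHS ⇒* ε)
The right-hand side is ε (FIRST(ε) = { ε }), so the predict set is FOLLOW(L) = { $, 'y' }
PREDICT(L → ε) = { $, 'y' }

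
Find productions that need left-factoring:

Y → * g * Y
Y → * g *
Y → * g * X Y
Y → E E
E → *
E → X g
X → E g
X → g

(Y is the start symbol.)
Yes, Y has productions with common prefix '* g *'

Left-factoring is needed when two productions for the same non-terminal
share a common prefix on the right-hand side.

Productions for Y:
  Y → * g * Y
  Y → * g *
  Y → * g * X Y
  Y → E E
Productions for E:
  E → *
  E → X g
Productions for X:
  X → E g
  X → g

Found common prefix '* g *' in productions for Y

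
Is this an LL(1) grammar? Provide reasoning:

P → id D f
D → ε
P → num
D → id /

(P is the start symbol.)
Relevant sets:
  FOLLOW(D) = { 'f' }

For P:
  PREDICT(P → id D f) = { 'id' }
  PREDICT(P → num) = { 'num' }
For D:
  PREDICT(D → ε) = { 'f' }
  PREDICT(D → id '/') = { 'id' }

All predict sets are disjoint. The grammar IS LL(1).

Answer: Yes, the grammar is LL(1).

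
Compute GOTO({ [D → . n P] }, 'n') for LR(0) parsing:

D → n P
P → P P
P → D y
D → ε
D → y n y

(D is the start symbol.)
{ [D → . n P], [D → . y n y], [D → .], [D → n . P], [P → . D y], [P → . P P] }

GOTO(I, 'n') = CLOSURE({ [A → αX.β] : [A → α.Xβ] ∈ I, X = 'n' })

Items with dot before 'n', with the dot advanced:
  [D → . n P] → [D → n . P]
Closure of the advanced items:
  [D → n . P] has the dot before P: add [P → . P P], [P → . D y]
  [P → . D y] has the dot before D: add [D → . n P], [D → .], [D → . y n y]

GOTO = { [D → . n P], [D → . y n y], [D → .], [D → n . P], [P → . D y], [P → . P P] }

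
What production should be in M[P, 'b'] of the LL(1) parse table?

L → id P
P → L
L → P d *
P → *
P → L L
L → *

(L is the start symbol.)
Empty (error entry)

To find M[P, 'b'], we find productions for P where 'b' is in the predict set (PREDICT(N → α) = (FIRST(α) \ {ε}) ∪ (FOLLOW(N) if α ⇒* ε)).

Relevant sets:
  FIRST(L) = { '*', 'id' }

P → L: PREDICT = { '*', 'id' }
P → *: PREDICT = { '*' }
P → L L: PREDICT = { '*', 'id' }

M[P, 'b'] is empty (no production applies)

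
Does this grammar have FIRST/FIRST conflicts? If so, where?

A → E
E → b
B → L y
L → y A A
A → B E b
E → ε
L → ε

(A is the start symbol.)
A FIRST/FIRST conflict occurs when two productions N → α and N → β for the same non-terminal have FIRST(α) ∩ FIRST(β) ≠ ∅ (with ε ∈ FIRST of a nullable right-hand side, so two nullable alternatives also conflict).

FIRST sets of the non-terminals at (or reachable through a nullable prefix from) the front of some alternative:
  FIRST(E) = { 'b', ε }
  FIRST(B) = { 'y' }

Productions for A:
  A → E: FIRST = { 'b', ε }
  A → B E b: FIRST = { 'y' }
Productions for E:
  E → b: FIRST = { 'b' }
  E → ε: FIRST = { ε }
Productions for L:
  L → y A A: FIRST = { 'y' }
  L → ε: FIRST = { ε }
B has only one production, so no FIRST/FIRST conflict is possible there.

All alternatives of each non-terminal have pairwise disjoint FIRST sets.

Answer: No FIRST/FIRST conflicts.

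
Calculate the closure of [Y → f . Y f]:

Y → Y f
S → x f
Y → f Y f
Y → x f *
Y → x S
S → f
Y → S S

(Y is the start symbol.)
{ [S → . f], [S → . x f], [Y → . S S], [Y → . Y f], [Y → . f Y f], [Y → . x S], [Y → . x f *], [Y → f . Y f] }

To compute CLOSURE, for each item [A → α.Bβ] where B is a non-terminal, add [B → .γ] for all productions B → γ; repeat for the newly added items until nothing changes.

Start with: [Y → f . Y f]
  [Y → f . Y f] has the dot before Y: add [Y → . Y f], [Y → . f Y f], [Y → . x f *], [Y → . x S], [Y → . S S]
  [Y → . S S] has the dot before S: add [S → . x f], [S → . f]
No further items can be added.

CLOSURE = { [S → . f], [S → . x f], [Y → . S S], [Y → . Y f], [Y → . f Y f], [Y → . x S], [Y → . x f *], [Y → f . Y f] }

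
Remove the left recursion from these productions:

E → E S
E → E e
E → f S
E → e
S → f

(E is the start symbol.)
E → f S E'
E → e E'
E' → S E'
E' → e E'
E' → ε
S → f

E is directly left-recursive. The standard transformation for
  A → A α₁ | ... | A α_m | β₁ | ... | β_n
is
  A  → β₁ A' | ... | β_n A'
  A' → α₁ A' | ... | α_m A' | ε

E → f S becomes E → f S E'
E → e becomes E → e E'
E → E S becomes E' → S E'
E → E e becomes E' → e E'
Add E' → ε

Productions for other non-terminals are unchanged:
  S → f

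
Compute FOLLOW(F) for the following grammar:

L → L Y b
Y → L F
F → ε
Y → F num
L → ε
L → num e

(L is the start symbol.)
To compute FOLLOW(F), find every occurrence of F on a right-hand side N → α F β: add FIRST(β) \ {ε}, and if β is empty or nullable also add FOLLOW(N). Iterate to a fixed point.

In Y → L F: F is at the end, add FOLLOW(Y)
In Y → F num: F is followed by num, add FIRST(num) \ {ε} = { 'num' }

The FOLLOW sets referred to above (computed the same way, to a fixed point):
  FOLLOW(Y) = { 'b' }

Taking the union: FOLLOW(F) = { 'b', 'num' }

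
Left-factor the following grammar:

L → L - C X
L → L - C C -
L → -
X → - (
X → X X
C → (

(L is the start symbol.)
L → L - C L'
L' → X
L' → C -
L → -
X → - (
X → X X
C → (

Left-factoring transforms A → αβ₁ | αβ₂ into A → αA' and A' → β₁ | β₂
(α is the longest common prefix among the alternatives). Repeat until
no nonterminal has two alternatives with a common prefix.

Round 1: L has alternatives sharing prefix 'L - C'. Introduce L': L → L - C L'
  Add: L' → X
  Add: L' → C -

No remaining common prefixes — done.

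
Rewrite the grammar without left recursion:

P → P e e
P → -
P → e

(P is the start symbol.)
P is directly left-recursive. The standard transformation for
  A → A α₁ | ... | A α_m | β₁ | ... | β_n
is
  A  → β₁ A' | ... | β_n A'
  A' → α₁ A' | ... | α_m A' | ε

P → - becomes P → - P'
P → e becomes P → e P'
P → P e e becomes P' → e e P'
Add P' → ε

Resulting grammar:
P → - P'
P → e P'
P' → e e P'
P' → ε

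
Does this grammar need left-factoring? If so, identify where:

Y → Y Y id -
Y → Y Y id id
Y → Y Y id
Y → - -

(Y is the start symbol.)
Left-factoring is needed when two productions for the same non-terminal
share a common prefix on the right-hand side.

Productions for Y:
  Y → Y Y id -
  Y → Y Y id id
  Y → Y Y id
  Y → - -

Found common prefix 'Y Y id' in productions for Y

Answer: Yes, Y has productions with common prefix 'Y Y id'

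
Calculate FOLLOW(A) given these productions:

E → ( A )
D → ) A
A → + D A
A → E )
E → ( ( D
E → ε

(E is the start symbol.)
{ $, '(', ')', '+' }

To compute FOLLOW(A), find every occurrence of A on a right-hand side N → α A β: add FIRST(β) \ {ε}, and if β is empty or nullable also add FOLLOW(N). Iterate to a fixed point.

In E → ( A ): A is followed by ')', add FIRST(')') \ {ε} = { ')' }
In D → ) A: A is at the end, add FOLLOW(D)
In A → + D A: A is at the end; this adds FOLLOW(A) to itself — nothing new

The FOLLOW sets referred to above (computed the same way, to a fixed point):
  FOLLOW(D) = { $, '(', ')', '+' }

Taking the union: FOLLOW(A) = { $, '(', ')', '+' }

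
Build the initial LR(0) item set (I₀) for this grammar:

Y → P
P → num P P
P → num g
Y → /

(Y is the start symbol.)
First, augment the grammar with Y' → Y
I₀ = CLOSURE({ [Y' → . Y] }):
  [Y' → . Y] has the dot before Y: add [Y → . P], [Y → . /]
  [Y → . P] has the dot before P: add [P → . num P P], [P → . num g]
No further items can be added.

I₀ = { [P → . num P P], [P → . num g], [Y → . /], [Y → . P], [Y' → . Y] }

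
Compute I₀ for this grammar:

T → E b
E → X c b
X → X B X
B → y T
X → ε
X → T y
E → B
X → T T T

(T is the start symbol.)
{ [B → . y T], [E → . B], [E → . X c b], [T → . E b], [T' → . T], [X → . T T T], [X → . T y], [X → . X B X], [X → .] }

First, augment the grammar with T' → T
I₀ = CLOSURE({ [T' → . T] }):
  [T' → . T] has the dot before T: add [T → . E b]
  [T → . E b] has the dot before E: add [E → . X c b], [E → . B]
  [E → . X c b] has the dot before X: add [X → . X B X], [X → .], [X → . T y], [X → . T T T]
  [E → . B] has the dot before B: add [B → . y T]
No further items can be added.

I₀ = { [B → . y T], [E → . B], [E → . X c b], [T → . E b], [T' → . T], [X → . T T T], [X → . T y], [X → . X B X], [X → .] }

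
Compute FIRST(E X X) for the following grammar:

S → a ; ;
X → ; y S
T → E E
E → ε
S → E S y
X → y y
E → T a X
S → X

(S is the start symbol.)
{ ';', 'a', 'y' }

FIRST sets of the non-terminals involved (from the grammar, by fixed-point iteration):
  FIRST(E) = { 'a', ε }
  FIRST(X) = { ';', 'y' }

To compute FIRST(E X X), process the symbols left to right:
Symbol E is a non-terminal. Add FIRST(E) \ {ε} = { 'a' }
E is nullable (ε ∈ FIRST(E)), continue to the next symbol.
Symbol X is a non-terminal. Add FIRST(X) \ {ε} = { ';', 'y' }
X is not nullable (ε ∉ FIRST(X)), so stop here.
FIRST(E X X) = { ';', 'a', 'y' }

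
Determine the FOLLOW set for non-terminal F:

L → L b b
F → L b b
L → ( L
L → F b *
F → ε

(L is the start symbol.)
To compute FOLLOW(F), find every occurrence of F on a right-hand side N → α F β: add FIRST(β) \ {ε}, and if β is empty or nullable also add FOLLOW(N). Iterate to a fixed point.

In L → F b *: F is followed by b '*', add FIRST(b '*') \ {ε} = { 'b' }

Taking the union: FOLLOW(F) = { 'b' }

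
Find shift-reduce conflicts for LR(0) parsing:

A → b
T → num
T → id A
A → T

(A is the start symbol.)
No shift-reduce conflicts

A shift-reduce conflict occurs when an LR(0) state has both:
  - a complete (reduce) item [A → α .] (dot at the end), and
  - a shift item [B → β . c γ] (dot before a terminal).

Augment with A' → A and build the canonical LR(0) collection (I0 = CLOSURE({[A' → . A]}), then GOTO on every symbol after a dot until no new states appear). It has 7 states:
  I0: { [A → . T], [A → . b], [A' → . A], [T → . id A], [T → . num] }  — shift
  I1: { [A' → A .] }  — accept
  I2: { [A → T .] }  — reduce
  I3: { [A → b .] }  — reduce
  I4: { [A → . T], [A → . b], [T → . id A], [T → . num], [T → id . A] }  — shift
  I5: { [T → num .] }  — reduce
  I6: { [T → id A .] }  — reduce

No state contains both a complete item and a shift item.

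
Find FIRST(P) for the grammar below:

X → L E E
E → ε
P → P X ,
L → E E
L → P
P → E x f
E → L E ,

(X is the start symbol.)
FIRST sets of the other non-terminals involved (by the same procedure, iterated to a fixed point):
  FIRST(E) = { ',', 'x', ε }

From P → P X ,:
  - P is the symbol being defined: contributes nothing new
    P is not nullable, so stop
From P → E x f:
  - E is a non-terminal: add FIRST(E) \ {ε} = { ',', 'x' }
    E is nullable, so continue to the next symbol
  - x is a terminal: add 'x' and stop

Collecting: FIRST(P) = { ',', 'x' }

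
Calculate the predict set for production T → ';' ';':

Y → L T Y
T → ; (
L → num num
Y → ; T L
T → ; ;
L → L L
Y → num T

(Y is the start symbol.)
PREDICT(T → ';' ';') = (FIRST(RHS) \ {ε}) ∪ (FOLLOW(T) if ε ∈ FIRST(RHS), i.e. RHS ⇒* ε)
FIRST(';' ';') = { ';' }
ε ∉ FIRST(';' ';'), so FOLLOW(T) is not added.
PREDICT(T → ';' ';') = { ';' }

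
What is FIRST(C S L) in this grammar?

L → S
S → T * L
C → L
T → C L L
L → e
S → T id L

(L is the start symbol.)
{ 'e' }

FIRST sets of the non-terminals involved (from the grammar, by fixed-point iteration):
  FIRST(C) = { 'e' }

To compute FIRST(C S L), process the symbols left to right:
Symbol C is a non-terminal. Add FIRST(C) \ {ε} = { 'e' }
C is not nullable (ε ∉ FIRST(C)), so stop here.
FIRST(C S L) = { 'e' }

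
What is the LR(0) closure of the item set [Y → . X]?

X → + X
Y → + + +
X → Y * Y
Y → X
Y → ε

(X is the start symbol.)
To compute CLOSURE, for each item [A → α.Bβ] where B is a non-terminal, add [B → .γ] for all productions B → γ; repeat for the newly added items until nothing changes.

Start with: [Y → . X]
  [Y → . X] has the dot before X: add [X → . + X], [X → . Y * Y]
  [X → . Y * Y] has the dot before Y: add [Y → . + + +], [Y → .]
No further items can be added.

CLOSURE = { [X → . + X], [X → . Y * Y], [Y → . + + +], [Y → . X], [Y → .] }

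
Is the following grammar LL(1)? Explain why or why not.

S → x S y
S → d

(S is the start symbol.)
Yes, the grammar is LL(1).

For S:
  PREDICT(S → x S y) = { 'x' }
  PREDICT(S → d) = { 'd' }

All predict sets are disjoint. The grammar IS LL(1).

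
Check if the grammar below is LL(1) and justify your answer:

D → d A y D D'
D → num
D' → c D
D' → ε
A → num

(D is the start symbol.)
A grammar is LL(1) if for each non-terminal N with multiple productions, the predict sets of those productions are pairwise disjoint, where PREDICT(N → α) = (FIRST(α) \ {ε}) ∪ (FOLLOW(N) if α ⇒* ε).

Relevant sets:
  FOLLOW(D') = { $, 'c' }

For D:
  PREDICT(D → d A y D D') = { 'd' }
  PREDICT(D → num) = { 'num' }
For D':
  PREDICT(D' → c D) = { 'c' }
  PREDICT(D' → ε) = { $, 'c' }
A has a single production, so nothing to check there.

Conflict found: Predict set conflict for D': { 'c' }
The grammar is NOT LL(1).

Answer: No. Predict set conflict for D': { 'c' }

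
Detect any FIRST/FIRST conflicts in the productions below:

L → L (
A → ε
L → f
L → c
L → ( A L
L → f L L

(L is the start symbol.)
Yes. L → L '(' / L → f on { 'f' }; L → L '(' / L → c on { 'c' }; L → L '(' / L → '(' A L on { '(' }; L → L '(' / L → f L L on { 'f' }; L → f / L → f L L on { 'f' }

A FIRST/FIRST conflict occurs when two productions N → α and N → β for the same non-terminal have FIRST(α) ∩ FIRST(β) ≠ ∅ (with ε ∈ FIRST of a nullable right-hand side, so two nullable alternatives also conflict).

FIRST sets of the non-terminals at (or reachable through a nullable prefix from) the front of some alternative:
  FIRST(L) = { '(', 'c', 'f' }

Productions for L:
  L → L (: FIRST = { '(', 'c', 'f' }
  L → f: FIRST = { 'f' }
  L → c: FIRST = { 'c' }
  L → ( A L: FIRST = { '(' }
  L → f L L: FIRST = { 'f' }
A has only one production, so no FIRST/FIRST conflict is possible there.

Conflict for L: L → L ( and L → f
  Overlap: { 'f' }
Conflict for L: L → L ( and L → c
  Overlap: { 'c' }
Conflict for L: L → L ( and L → ( A L
  Overlap: { '(' }
Conflict for L: L → L ( and L → f L L
  Overlap: { 'f' }
Conflict for L: L → f and L → f L L
  Overlap: { 'f' }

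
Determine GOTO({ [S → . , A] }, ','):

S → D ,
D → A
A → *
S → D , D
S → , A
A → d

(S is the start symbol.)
GOTO(I, ',') = CLOSURE({ [A → αX.β] : [A → α.Xβ] ∈ I, X = ',' })

Items with dot before ',', with the dot advanced:
  [S → . , A] → [S → , . A]
Closure of the advanced items:
  [S → , . A] has the dot before A: add [A → . *], [A → . d]

GOTO = { [A → . *], [A → . d], [S → , . A] }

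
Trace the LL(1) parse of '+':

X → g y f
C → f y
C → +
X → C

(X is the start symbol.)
Stack is shown with the top on the left.

Stack  Input  Action
--------------------
X $    + $    output X → C
C $    + $    output C → +
+ $    + $    match '+'
$      $      accept

The string is accepted.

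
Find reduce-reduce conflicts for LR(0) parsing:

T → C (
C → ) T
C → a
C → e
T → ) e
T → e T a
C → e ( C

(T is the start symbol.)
Yes — I14: [C → e .] vs [T → ) e .]

Augment with T' → T and build the canonical LR(0) collection (I0 = CLOSURE({[T' → . T]}), then GOTO on every symbol after a dot until no new states appear). It has 15 states:
  I0: { [C → . ) T], [C → . a], [C → . e ( C], [C → . e], [T → . ) e], [T → . C (], [T → . e T a], [T' → . T] }  — shift
  I1: { [C → ) . T], [C → . ) T], [C → . a], [C → . e ( C], [C → . e], [T → ) . e], [T → . ) e], [T → . C (], [T → . e T a] }  — shift
  I2: { [T → C . (] }  — shift
  I3: { [T' → T .] }  — accept
  I4: { [C → a .] }  — reduce
  I5: { [C → . ) T], [C → . a], [C → . e ( C], [C → . e], [C → e . ( C], [C → e .], [T → . ) e], [T → . C (], [T → . e T a], [T → e . T a] }  — shift, reduce
  I6: { [C → . ) T], [C → . a], [C → . e ( C], [C → . e], [C → e ( . C] }  — shift
  I7: { [T → e T . a] }  — shift
  I8: { [T → e T a .] }  — reduce
  I9: { [C → ) . T], [C → . ) T], [C → . a], [C → . e ( C], [C → . e], [T → . ) e], [T → . C (], [T → . e T a] }  — shift
  I10: { [C → e ( C .] }  — reduce
  I11: { [C → e . ( C], [C → e .] }  — shift, reduce
  I12: { [C → ) T .] }  — reduce
  I13: { [T → C ( .] }  — reduce
  I14: { [C → . ) T], [C → . a], [C → . e ( C], [C → . e], [C → e . ( C], [C → e .], [T → ) e .], [T → . ) e], [T → . C (], [T → . e T a], [T → e . T a] }  — shift, 2 reduces

I14 contains complete items [C → e .], [T → ) e .] — reduce-reduce conflict.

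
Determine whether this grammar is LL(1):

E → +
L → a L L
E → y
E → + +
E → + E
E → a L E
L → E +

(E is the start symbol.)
A grammar is LL(1) if for each non-terminal N with multiple productions, the predict sets of those productions are pairwise disjoint, where PREDICT(N → α) = (FIRST(α) \ {ε}) ∪ (FOLLOW(N) if α ⇒* ε).

Relevant sets:
  FIRST(E) = { '+', 'a', 'y' }

For E:
  PREDICT(E → '+') = { '+' }
  PREDICT(E → y) = { 'y' }
  PREDICT(E → '+' '+') = { '+' }
  PREDICT(E → '+' E) = { '+' }
  PREDICT(E → a L E) = { 'a' }
For L:
  PREDICT(L → a L L) = { 'a' }
  PREDICT(L → E '+') = { '+', 'a', 'y' }

Conflict found: Predict set conflict for E: { '+' }
The grammar is NOT LL(1).

Answer: No. Predict set conflict for E: { '+' }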